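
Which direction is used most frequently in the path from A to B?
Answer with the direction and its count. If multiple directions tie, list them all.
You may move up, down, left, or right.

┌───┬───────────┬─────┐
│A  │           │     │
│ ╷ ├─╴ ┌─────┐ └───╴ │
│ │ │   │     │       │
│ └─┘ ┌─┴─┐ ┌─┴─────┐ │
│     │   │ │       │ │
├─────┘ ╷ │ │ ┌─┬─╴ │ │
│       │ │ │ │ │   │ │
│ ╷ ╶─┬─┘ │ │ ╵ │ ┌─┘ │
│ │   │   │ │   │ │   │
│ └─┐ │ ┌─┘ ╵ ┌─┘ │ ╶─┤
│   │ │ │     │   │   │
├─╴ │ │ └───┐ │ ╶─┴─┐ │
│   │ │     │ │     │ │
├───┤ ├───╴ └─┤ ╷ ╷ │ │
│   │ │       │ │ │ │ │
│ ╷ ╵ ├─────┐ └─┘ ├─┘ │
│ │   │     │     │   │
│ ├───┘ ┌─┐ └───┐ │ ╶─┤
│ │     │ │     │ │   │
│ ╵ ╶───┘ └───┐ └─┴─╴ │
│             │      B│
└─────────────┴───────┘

Directions: down, down, right, right, up, right, up, right, right, right, right, down, right, right, right, down, down, down, left, down, right, down, down, down, left, down, right, down
Counts: {'down': 12, 'right': 12, 'up': 2, 'left': 2}
Most common: down and right (tied at 12 times each)

Solution:

┌───┬───────────┬─────┐
│A  │  ↱ → → → ↓│     │
│ ╷ ├─╴ ┌─────┐ └───╴ │
│↓│ │↱ ↑│     │↳ → → ↓│
│ └─┘ ┌─┴─┐ ┌─┴─────┐ │
│↳ → ↑│   │ │       │↓│
├─────┘ ╷ │ │ ┌─┬─╴ │ │
│       │ │ │ │ │   │↓│
│ ╷ ╶─┬─┘ │ │ ╵ │ ┌─┘ │
│ │   │   │ │   │ │↓ ↲│
│ └─┐ │ ┌─┘ ╵ ┌─┘ │ ╶─┤
│   │ │ │     │   │↳ ↓│
├─╴ │ │ └───┐ │ ╶─┴─┐ │
│   │ │     │ │     │↓│
├───┤ ├───╴ └─┤ ╷ ╷ │ │
│   │ │       │ │ │ │↓│
│ ╷ ╵ ├─────┐ └─┘ ├─┘ │
│ │   │     │     │↓ ↲│
│ ├───┘ ┌─┐ └───┐ │ ╶─┤
│ │     │ │     │ │↳ ↓│
│ ╵ ╶───┘ └───┐ └─┴─╴ │
│             │      B│
└─────────────┴───────┘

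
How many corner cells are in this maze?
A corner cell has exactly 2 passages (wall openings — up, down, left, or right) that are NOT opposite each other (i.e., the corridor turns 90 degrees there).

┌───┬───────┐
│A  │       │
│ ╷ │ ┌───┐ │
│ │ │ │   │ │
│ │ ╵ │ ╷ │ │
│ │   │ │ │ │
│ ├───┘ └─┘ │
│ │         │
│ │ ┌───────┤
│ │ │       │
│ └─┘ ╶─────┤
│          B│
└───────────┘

Counting corner cells (2 non-opposite passages):
Total corners: 12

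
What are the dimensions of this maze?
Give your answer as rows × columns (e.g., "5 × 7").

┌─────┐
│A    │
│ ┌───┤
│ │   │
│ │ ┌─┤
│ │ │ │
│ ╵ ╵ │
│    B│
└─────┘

Counting the maze dimensions:
Rows (vertical): 4
Columns (horizontal): 3
Dimensions: 4 × 3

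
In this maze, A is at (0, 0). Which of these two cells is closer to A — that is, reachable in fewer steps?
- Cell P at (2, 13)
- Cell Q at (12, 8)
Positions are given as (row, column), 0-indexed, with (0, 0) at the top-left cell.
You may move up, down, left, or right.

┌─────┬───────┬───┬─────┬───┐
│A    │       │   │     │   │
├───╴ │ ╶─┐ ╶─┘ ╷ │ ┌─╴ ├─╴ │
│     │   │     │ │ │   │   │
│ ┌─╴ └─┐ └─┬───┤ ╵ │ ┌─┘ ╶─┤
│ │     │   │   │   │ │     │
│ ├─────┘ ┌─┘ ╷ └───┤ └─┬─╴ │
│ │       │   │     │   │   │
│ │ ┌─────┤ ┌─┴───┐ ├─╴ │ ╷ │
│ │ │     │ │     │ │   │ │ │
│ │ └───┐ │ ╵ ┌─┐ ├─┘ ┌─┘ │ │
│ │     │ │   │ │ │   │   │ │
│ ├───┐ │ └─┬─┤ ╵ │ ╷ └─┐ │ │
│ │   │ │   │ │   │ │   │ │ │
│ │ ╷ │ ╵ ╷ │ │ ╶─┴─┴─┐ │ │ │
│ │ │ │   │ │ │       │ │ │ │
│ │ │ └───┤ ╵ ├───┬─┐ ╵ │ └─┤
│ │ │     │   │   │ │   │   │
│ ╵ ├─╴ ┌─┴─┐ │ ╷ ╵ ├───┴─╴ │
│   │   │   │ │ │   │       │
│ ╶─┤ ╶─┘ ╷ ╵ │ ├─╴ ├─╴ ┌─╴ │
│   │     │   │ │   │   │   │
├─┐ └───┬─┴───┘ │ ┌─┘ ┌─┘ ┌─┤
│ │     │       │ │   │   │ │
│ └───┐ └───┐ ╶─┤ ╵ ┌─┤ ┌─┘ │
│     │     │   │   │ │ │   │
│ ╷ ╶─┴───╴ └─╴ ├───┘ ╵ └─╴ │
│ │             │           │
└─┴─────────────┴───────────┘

Shortest path A → P at (2, 13): 55 steps
Shortest path A → Q at (12, 8): 38 steps

Q is closer (38 steps vs 55 steps).

Path to P:

┌─────┬───────┬───┬─────┬───┐
│A → ↓│       │   │     │   │
├───╴ │ ╶─┐ ╶─┘ ╷ │ ┌─╴ ├─╴ │
│↓ ← ↲│   │     │ │ │   │   │
│ ┌─╴ └─┐ └─┬───┤ ╵ │ ┌─┘ ╶─┤
│↓│     │   │   │   │ │    P│
│ ├─────┘ ┌─┘ ╷ └───┤ └─┬─╴ │
│↓│       │   │     │   │↱ ↑│
│ │ ┌─────┤ ┌─┴───┐ ├─╴ │ ╷ │
│↓│ │     │ │     │ │   │↑│ │
│ │ └───┐ │ ╵ ┌─┐ ├─┘ ┌─┘ │ │
│↓│     │ │   │ │ │   │  ↑│ │
│ ├───┐ │ └─┬─┤ ╵ │ ╷ └─┐ │ │
│↓│   │ │   │ │   │ │   │↑│ │
│ │ ╷ │ ╵ ╷ │ │ ╶─┴─┴─┐ │ │ │
│↓│ │ │   │ │ │       │ │↑│ │
│ │ │ └───┤ ╵ ├───┬─┐ ╵ │ └─┤
│↓│ │     │   │↱ ↓│ │   │↑ ↰│
│ ╵ ├─╴ ┌─┴─┐ │ ╷ ╵ ├───┴─╴ │
│↓  │   │   │ │↑│↳ ↓│  ↱ → ↑│
│ ╶─┤ ╶─┘ ╷ ╵ │ ├─╴ ├─╴ ┌─╴ │
│↳ ↓│     │   │↑│↓ ↲│↱ ↑│   │
├─┐ └───┬─┴───┘ │ ┌─┘ ┌─┘ ┌─┤
│ │↳ → ↓│    ↱ ↑│↓│↱ ↑│   │ │
│ └───┐ └───┐ ╶─┤ ╵ ┌─┤ ┌─┘ │
│     │↳ → ↓│↑ ↰│↳ ↑│ │ │   │
│ ╷ ╶─┴───╴ └─╴ ├───┘ ╵ └─╴ │
│ │        ↳ → ↑│           │
└─┴─────────────┴───────────┘

Path to Q:

┌─────┬───────┬───┬─────┬───┐
│A → ↓│       │   │     │   │
├───╴ │ ╶─┐ ╶─┘ ╷ │ ┌─╴ ├─╴ │
│↓ ← ↲│   │     │ │ │   │   │
│ ┌─╴ └─┐ └─┬───┤ ╵ │ ┌─┘ ╶─┤
│↓│     │   │   │   │ │     │
│ ├─────┘ ┌─┘ ╷ └───┤ └─┬─╴ │
│↓│       │   │     │   │   │
│ │ ┌─────┤ ┌─┴───┐ ├─╴ │ ╷ │
│↓│ │     │ │     │ │   │ │ │
│ │ └───┐ │ ╵ ┌─┐ ├─┘ ┌─┘ │ │
│↓│     │ │   │ │ │   │   │ │
│ ├───┐ │ └─┬─┤ ╵ │ ╷ └─┐ │ │
│↓│   │ │   │ │   │ │   │ │ │
│ │ ╷ │ ╵ ╷ │ │ ╶─┴─┴─┐ │ │ │
│↓│ │ │   │ │ │       │ │ │ │
│ │ │ └───┤ ╵ ├───┬─┐ ╵ │ └─┤
│↓│ │     │   │↱ ↓│ │   │   │
│ ╵ ├─╴ ┌─┴─┐ │ ╷ ╵ ├───┴─╴ │
│↓  │   │   │ │↑│↳ ↓│       │
│ ╶─┤ ╶─┘ ╷ ╵ │ ├─╴ ├─╴ ┌─╴ │
│↳ ↓│     │   │↑│↓ ↲│   │   │
├─┐ └───┬─┴───┘ │ ┌─┘ ┌─┘ ┌─┤
│ │↳ → ↓│    ↱ ↑│↓│   │   │ │
│ └───┐ └───┐ ╶─┤ ╵ ┌─┤ ┌─┘ │
│     │↳ → ↓│↑ ↰│Q  │ │ │   │
│ ╷ ╶─┴───╴ └─╴ ├───┘ ╵ └─╴ │
│ │        ↳ → ↑│           │
└─┴─────────────┴───────────┘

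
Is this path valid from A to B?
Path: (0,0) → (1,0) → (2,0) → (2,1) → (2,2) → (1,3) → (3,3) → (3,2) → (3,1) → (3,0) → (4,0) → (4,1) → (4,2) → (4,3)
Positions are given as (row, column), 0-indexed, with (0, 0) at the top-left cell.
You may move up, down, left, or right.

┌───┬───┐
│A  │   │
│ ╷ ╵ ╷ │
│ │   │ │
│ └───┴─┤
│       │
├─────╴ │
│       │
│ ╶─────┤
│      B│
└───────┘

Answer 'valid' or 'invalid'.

Checking path validity:
Result: Invalid move at step 5: cannot move from (2, 2) to (1, 3).

invalid

Correct solution:

┌───┬───┐
│A  │   │
│ ╷ ╵ ╷ │
│↓│   │ │
│ └───┴─┤
│↳ → → ↓│
├─────╴ │
│↓ ← ← ↲│
│ ╶─────┤
│↳ → → B│
└───────┘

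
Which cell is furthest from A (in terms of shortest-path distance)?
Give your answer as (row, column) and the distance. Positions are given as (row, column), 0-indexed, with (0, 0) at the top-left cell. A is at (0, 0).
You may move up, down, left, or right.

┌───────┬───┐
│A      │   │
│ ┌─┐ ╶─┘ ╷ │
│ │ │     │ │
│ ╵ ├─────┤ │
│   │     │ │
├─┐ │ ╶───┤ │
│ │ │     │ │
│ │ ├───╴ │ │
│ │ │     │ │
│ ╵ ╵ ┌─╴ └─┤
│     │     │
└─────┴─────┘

Computing BFS distances from A to all cells:
Furthest cell: (2, 4)
Distance: 16 steps

Path from A to the furthest cell:

┌───────┬───┐
│A      │   │
│ ┌─┐ ╶─┘ ╷ │
│↓│ │     │ │
│ ╵ ├─────┤ │
│↳ ↓│↱ → B│ │
├─┐ │ ╶───┤ │
│ │↓│↑ ← ↰│ │
│ │ ├───╴ │ │
│ │↓│↱ → ↑│ │
│ ╵ ╵ ┌─╴ └─┤
│  ↳ ↑│     │
└─────┴─────┘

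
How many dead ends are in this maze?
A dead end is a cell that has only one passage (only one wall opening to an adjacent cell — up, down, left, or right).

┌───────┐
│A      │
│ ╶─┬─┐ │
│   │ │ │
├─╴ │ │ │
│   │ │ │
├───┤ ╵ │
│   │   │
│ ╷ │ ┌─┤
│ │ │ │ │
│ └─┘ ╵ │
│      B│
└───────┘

Checking each cell for number of passages:

Dead ends found at positions:
  (1, 2)
  (2, 0)
  (4, 1)
  (4, 3)
Total dead ends: 4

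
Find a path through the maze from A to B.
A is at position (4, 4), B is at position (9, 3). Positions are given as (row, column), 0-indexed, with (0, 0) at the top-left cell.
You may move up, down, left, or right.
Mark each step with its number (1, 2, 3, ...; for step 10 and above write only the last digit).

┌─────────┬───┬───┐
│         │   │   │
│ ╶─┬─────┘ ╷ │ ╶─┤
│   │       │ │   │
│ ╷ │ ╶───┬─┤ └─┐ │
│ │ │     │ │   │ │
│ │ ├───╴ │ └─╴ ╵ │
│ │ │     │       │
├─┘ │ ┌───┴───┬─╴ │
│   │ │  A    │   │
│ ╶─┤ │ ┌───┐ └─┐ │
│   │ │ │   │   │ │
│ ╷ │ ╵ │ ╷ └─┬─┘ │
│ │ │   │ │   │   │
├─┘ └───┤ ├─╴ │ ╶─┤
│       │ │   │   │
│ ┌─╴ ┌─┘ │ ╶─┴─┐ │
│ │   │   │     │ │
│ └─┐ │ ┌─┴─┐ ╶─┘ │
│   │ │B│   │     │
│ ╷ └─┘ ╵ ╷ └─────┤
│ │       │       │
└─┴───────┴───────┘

Finding the shortest path from (4, 4) to (9, 3):
Path length: 46 steps
Directions: left → down → down → left → up → up → up → right → right → up → left → left → up → right → right → right → up → right → down → down → right → down → right → down → down → down → left → down → right → down → down → left → left → up → left → up → right → up → left → up → left → down → down → down → left → down

Solution:

┌─────────┬───┬───┐
│         │7 8│   │
│ ╶─┬─────┘ ╷ │ ╶─┤
│   │3 4 5 6│9│   │
│ ╷ │ ╶───┬─┤ └─┐ │
│ │ │2 1 0│ │0 1│ │
│ │ ├───╴ │ └─╴ ╵ │
│ │ │7 8 9│    2 3│
├─┘ │ ┌───┴───┬─╴ │
│   │6│1 A    │  4│
│ ╶─┤ │ ┌───┐ └─┐ │
│   │5│2│1 0│   │5│
│ ╷ │ ╵ │ ╷ └─┬─┘ │
│ │ │4 3│2│9 8│7 6│
├─┘ └───┤ ├─╴ │ ╶─┤
│       │3│6 7│8 9│
│ ┌─╴ ┌─┘ │ ╶─┴─┐ │
│ │   │5 4│5 4  │0│
│ └─┐ │ ┌─┴─┐ ╶─┘ │
│   │ │B│   │3 2 1│
│ ╷ └─┘ ╵ ╷ └─────┤
│ │       │       │
└─┴───────┴───────┘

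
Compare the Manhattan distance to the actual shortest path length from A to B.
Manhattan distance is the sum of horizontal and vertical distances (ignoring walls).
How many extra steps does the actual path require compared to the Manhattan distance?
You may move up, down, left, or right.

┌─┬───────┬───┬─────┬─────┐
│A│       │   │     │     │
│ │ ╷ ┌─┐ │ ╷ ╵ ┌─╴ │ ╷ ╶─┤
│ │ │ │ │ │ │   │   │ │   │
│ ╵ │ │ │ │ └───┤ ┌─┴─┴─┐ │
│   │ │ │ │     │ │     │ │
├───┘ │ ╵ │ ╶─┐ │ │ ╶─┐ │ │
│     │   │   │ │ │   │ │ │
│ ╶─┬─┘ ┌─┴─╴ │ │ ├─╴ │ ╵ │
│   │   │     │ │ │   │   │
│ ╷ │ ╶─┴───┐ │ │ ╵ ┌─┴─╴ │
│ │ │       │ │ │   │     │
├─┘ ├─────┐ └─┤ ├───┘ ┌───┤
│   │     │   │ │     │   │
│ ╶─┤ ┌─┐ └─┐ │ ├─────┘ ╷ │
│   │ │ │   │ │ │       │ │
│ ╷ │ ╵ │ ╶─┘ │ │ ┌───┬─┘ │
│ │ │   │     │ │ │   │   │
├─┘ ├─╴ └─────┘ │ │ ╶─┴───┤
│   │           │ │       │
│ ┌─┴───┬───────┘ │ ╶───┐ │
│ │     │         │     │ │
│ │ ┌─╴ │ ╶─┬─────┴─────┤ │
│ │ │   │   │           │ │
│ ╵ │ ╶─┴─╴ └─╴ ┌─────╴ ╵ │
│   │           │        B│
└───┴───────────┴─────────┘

Manhattan distance: |12 - 0| + |12 - 0| = 24
Actual path length: 44
Extra steps: 44 - 24 = 20

Solution:

┌─┬───────┬───┬─────┬─────┐
│A│↱ ↓    │   │     │     │
│ │ ╷ ┌─┐ │ ╷ ╵ ┌─╴ │ ╷ ╶─┤
│↓│↑│↓│ │ │ │   │   │ │   │
│ ╵ │ │ │ │ └───┤ ┌─┴─┴─┐ │
│↳ ↑│↓│ │ │     │ │     │ │
├───┘ │ ╵ │ ╶─┐ │ │ ╶─┐ │ │
│↓ ← ↲│   │   │ │ │   │ │ │
│ ╶─┬─┘ ┌─┴─╴ │ │ ├─╴ │ ╵ │
│↳ ↓│   │     │ │ │   │   │
│ ╷ │ ╶─┴───┐ │ │ ╵ ┌─┴─╴ │
│ │↓│       │ │ │   │     │
├─┘ ├─────┐ └─┤ ├───┘ ┌───┤
│↓ ↲│     │   │ │     │   │
│ ╶─┤ ┌─┐ └─┐ │ ├─────┘ ╷ │
│↳ ↓│ │ │   │ │ │       │ │
│ ╷ │ ╵ │ ╶─┘ │ │ ┌───┬─┘ │
│ │↓│   │     │ │ │   │   │
├─┘ ├─╴ └─────┘ │ │ ╶─┴───┤
│↓ ↲│           │ │       │
│ ┌─┴───┬───────┘ │ ╶───┐ │
│↓│↱ → ↓│         │     │ │
│ │ ┌─╴ │ ╶─┬─────┴─────┤ │
│↓│↑│↓ ↲│   │  ↱ → → → ↓│ │
│ ╵ │ ╶─┴─╴ └─╴ ┌─────╴ ╵ │
│↳ ↑│↳ → → → → ↑│      ↳ B│
└───┴───────────┴─────────┘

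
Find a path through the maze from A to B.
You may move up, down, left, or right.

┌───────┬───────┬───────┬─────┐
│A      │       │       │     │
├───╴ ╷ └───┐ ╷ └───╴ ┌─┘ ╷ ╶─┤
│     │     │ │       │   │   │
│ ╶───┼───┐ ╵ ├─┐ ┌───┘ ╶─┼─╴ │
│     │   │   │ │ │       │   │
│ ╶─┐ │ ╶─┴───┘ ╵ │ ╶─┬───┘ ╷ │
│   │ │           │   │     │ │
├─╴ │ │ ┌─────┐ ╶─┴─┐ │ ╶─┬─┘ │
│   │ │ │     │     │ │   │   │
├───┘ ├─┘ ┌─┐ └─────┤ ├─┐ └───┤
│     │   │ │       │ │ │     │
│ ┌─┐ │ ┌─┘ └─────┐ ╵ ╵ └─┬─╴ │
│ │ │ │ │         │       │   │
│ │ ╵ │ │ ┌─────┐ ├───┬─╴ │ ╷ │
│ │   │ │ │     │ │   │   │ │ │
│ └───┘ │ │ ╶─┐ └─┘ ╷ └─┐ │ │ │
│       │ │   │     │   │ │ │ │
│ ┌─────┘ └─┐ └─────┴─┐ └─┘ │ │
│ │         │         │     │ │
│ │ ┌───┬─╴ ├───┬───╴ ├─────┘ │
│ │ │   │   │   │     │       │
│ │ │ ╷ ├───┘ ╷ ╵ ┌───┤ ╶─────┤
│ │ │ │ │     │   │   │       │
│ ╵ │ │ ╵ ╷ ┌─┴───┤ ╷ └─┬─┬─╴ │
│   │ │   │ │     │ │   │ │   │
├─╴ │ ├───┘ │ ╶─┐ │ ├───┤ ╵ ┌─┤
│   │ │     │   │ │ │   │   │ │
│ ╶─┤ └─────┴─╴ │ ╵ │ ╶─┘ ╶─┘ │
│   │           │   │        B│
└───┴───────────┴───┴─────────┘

Finding the shortest path through the maze:
Path length: 74 steps
Directions: right → right → down → left → left → down → right → right → down → down → down → left → left → down → down → down → right → right → right → up → up → up → right → up → right → right → down → right → right → right → down → right → up → up → up → left → up → right → right → up → right → up → right → down → right → down → left → down → left → left → down → right → down → right → right → down → down → down → down → down → left → left → left → down → right → right → right → down → left → down → left → down → right → right

Solution:

┌───────┬───────┬───────┬─────┐
│A → ↓  │       │       │↱ ↓  │
├───╴ ╷ └───┐ ╷ └───╴ ┌─┘ ╷ ╶─┤
│↓ ← ↲│     │ │       │↱ ↑│↳ ↓│
│ ╶───┼───┐ ╵ ├─┐ ┌───┘ ╶─┼─╴ │
│↳ → ↓│   │   │ │ │↱ → ↑  │↓ ↲│
│ ╶─┐ │ ╶─┴───┘ ╵ │ ╶─┬───┘ ╷ │
│   │↓│           │↑ ↰│↓ ← ↲│ │
├─╴ │ │ ┌─────┐ ╶─┴─┐ │ ╶─┬─┘ │
│   │↓│ │↱ → ↓│     │↑│↳ ↓│   │
├───┘ ├─┘ ┌─┐ └─────┤ ├─┐ └───┤
│↓ ← ↲│↱ ↑│ │↳ → → ↓│↑│ │↳ → ↓│
│ ┌─┐ │ ┌─┘ └─────┐ ╵ ╵ └─┬─╴ │
│↓│ │ │↑│         │↳ ↑    │  ↓│
│ │ ╵ │ │ ┌─────┐ ├───┬─╴ │ ╷ │
│↓│   │↑│ │     │ │   │   │ │↓│
│ └───┘ │ │ ╶─┐ └─┘ ╷ └─┐ │ │ │
│↳ → → ↑│ │   │     │   │ │ │↓│
│ ┌─────┘ └─┐ └─────┴─┐ └─┘ │ │
│ │         │         │     │↓│
│ │ ┌───┬─╴ ├───┬───╴ ├─────┘ │
│ │ │   │   │   │     │↓ ← ← ↲│
│ │ │ ╷ ├───┘ ╷ ╵ ┌───┤ ╶─────┤
│ │ │ │ │     │   │   │↳ → → ↓│
│ ╵ │ │ ╵ ╷ ┌─┴───┤ ╷ └─┬─┬─╴ │
│   │ │   │ │     │ │   │ │↓ ↲│
├─╴ │ ├───┘ │ ╶─┐ │ ├───┤ ╵ ┌─┤
│   │ │     │   │ │ │   │↓ ↲│ │
│ ╶─┤ └─────┴─╴ │ ╵ │ ╶─┘ ╶─┘ │
│   │           │   │    ↳ → B│
└───┴───────────┴───┴─────────┘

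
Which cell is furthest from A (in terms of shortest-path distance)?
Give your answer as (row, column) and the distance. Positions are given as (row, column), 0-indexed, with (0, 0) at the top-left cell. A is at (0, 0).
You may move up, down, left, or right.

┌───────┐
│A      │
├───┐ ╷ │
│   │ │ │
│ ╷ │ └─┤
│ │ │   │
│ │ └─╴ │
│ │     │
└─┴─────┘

Computing BFS distances from A to all cells:
Furthest cell: (3, 0)
Distance: 13 steps

Path from A to the furthest cell:

┌───────┐
│A → ↓  │
├───┐ ╷ │
│↓ ↰│↓│ │
│ ╷ │ └─┤
│↓│↑│↳ ↓│
│ │ └─╴ │
│B│↑ ← ↲│
└─┴─────┘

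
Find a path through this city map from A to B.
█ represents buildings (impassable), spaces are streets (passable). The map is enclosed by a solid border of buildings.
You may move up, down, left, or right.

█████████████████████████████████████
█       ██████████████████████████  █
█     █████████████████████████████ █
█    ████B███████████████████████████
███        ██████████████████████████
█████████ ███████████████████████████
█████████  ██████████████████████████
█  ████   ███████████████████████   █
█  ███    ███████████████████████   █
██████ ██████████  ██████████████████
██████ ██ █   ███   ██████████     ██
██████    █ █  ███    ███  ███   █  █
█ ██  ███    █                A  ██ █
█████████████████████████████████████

Finding the shortest path from A to B:
Movement: cardinal only
Path length: 40 steps
Directions: left → left → left → left → left → left → left → left → left → left → left → left → left → left → left → left → up → left → up → left → left → down → down → left → left → up → left → left → left → up → up → up → right → up → right → right → up → up → up → up

Solution:

█████████████████████████████████████
█       ██████████████████████████  █
█     █████████████████████████████ █
█    ████B███████████████████████████
███      ↑ ██████████████████████████
█████████↑███████████████████████████
█████████↑ ██████████████████████████
█  ████↱→↑███████████████████████   █
█  ███↱↑  ███████████████████████   █
██████↑██████████  ██████████████████
██████↑██ █↓←↰███   ██████████     ██
██████↑←←↰█↓█↑↰███    ███  ███   █  █
█ ██  ███↑←↲ █↑←←←←←←←←←←←←←←←A  ██ █
█████████████████████████████████████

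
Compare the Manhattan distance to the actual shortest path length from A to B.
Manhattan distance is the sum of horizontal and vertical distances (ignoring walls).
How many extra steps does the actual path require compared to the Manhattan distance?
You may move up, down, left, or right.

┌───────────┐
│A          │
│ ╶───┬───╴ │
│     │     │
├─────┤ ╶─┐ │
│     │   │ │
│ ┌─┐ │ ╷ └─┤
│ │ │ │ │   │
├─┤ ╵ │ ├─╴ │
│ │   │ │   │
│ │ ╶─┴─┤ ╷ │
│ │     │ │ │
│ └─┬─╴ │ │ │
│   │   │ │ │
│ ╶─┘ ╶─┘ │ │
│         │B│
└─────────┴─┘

Manhattan distance: |7 - 0| + |5 - 0| = 12
Actual path length: 16
Extra steps: 16 - 12 = 4

Solution:

┌───────────┐
│A → → → → ↓│
│ ╶───┬───╴ │
│     │↓ ← ↲│
├─────┤ ╶─┐ │
│     │↳ ↓│ │
│ ┌─┐ │ ╷ └─┤
│ │ │ │ │↳ ↓│
├─┤ ╵ │ ├─╴ │
│ │   │ │  ↓│
│ │ ╶─┴─┤ ╷ │
│ │     │ │↓│
│ └─┬─╴ │ │ │
│   │   │ │↓│
│ ╶─┘ ╶─┘ │ │
│         │B│
└─────────┴─┘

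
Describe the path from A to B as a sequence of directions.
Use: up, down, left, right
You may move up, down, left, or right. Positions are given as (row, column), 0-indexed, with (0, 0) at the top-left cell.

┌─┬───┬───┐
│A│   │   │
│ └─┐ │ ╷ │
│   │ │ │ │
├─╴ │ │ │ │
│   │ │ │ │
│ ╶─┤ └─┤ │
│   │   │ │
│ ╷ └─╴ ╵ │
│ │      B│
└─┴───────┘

Finding the path and converting it to directions:
Path through cells: (0,0) → (1,0) → (1,1) → (2,1) → (2,0) → (3,0) → (3,1) → (4,1) → (4,2) → (4,3) → (4,4)
Directions: down, right, down, left, down, right, down, right, right, right

Solution:

┌─┬───┬───┐
│A│   │   │
│ └─┐ │ ╷ │
│↳ ↓│ │ │ │
├─╴ │ │ │ │
│↓ ↲│ │ │ │
│ ╶─┤ └─┤ │
│↳ ↓│   │ │
│ ╷ └─╴ ╵ │
│ │↳ → → B│
└─┴───────┘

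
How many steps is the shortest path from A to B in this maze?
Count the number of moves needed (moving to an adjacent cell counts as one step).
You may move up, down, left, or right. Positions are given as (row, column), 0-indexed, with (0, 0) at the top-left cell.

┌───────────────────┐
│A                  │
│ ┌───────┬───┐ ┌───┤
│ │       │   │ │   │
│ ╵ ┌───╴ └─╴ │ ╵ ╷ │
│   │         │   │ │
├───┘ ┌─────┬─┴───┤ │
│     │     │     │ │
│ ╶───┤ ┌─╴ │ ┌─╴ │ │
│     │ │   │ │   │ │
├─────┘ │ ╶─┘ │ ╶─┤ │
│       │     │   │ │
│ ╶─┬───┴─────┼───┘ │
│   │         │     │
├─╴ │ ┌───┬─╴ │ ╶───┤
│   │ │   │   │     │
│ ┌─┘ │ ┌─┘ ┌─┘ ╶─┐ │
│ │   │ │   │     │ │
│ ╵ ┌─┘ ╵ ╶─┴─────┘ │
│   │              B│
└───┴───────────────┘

Using BFS to find shortest path:
Start: (0, 0), End: (9, 9)
Path found:
(0,0) → (0,1) → (0,2) → (0,3) → (0,4) → (0,5) → (0,6) → (0,7) → (1,7) → (2,7) → (2,8) → (1,8) → (1,9) → (2,9) → (3,9) → (4,9) → (5,9) → (6,9) → (6,8) → (6,7) → (7,7) → (7,8) → (7,9) → (8,9) → (9,9)
Number of steps: 24

Solution:

┌───────────────────┐
│A → → → → → → ↓    │
│ ┌───────┬───┐ ┌───┤
│ │       │   │↓│↱ ↓│
│ ╵ ┌───╴ └─╴ │ ╵ ╷ │
│   │         │↳ ↑│↓│
├───┘ ┌─────┬─┴───┤ │
│     │     │     │↓│
│ ╶───┤ ┌─╴ │ ┌─╴ │ │
│     │ │   │ │   │↓│
├─────┘ │ ╶─┘ │ ╶─┤ │
│       │     │   │↓│
│ ╶─┬───┴─────┼───┘ │
│   │         │↓ ← ↲│
├─╴ │ ┌───┬─╴ │ ╶───┤
│   │ │   │   │↳ → ↓│
│ ┌─┘ │ ┌─┘ ┌─┘ ╶─┐ │
│ │   │ │   │     │↓│
│ ╵ ┌─┘ ╵ ╶─┴─────┘ │
│   │              B│
└───┴───────────────┘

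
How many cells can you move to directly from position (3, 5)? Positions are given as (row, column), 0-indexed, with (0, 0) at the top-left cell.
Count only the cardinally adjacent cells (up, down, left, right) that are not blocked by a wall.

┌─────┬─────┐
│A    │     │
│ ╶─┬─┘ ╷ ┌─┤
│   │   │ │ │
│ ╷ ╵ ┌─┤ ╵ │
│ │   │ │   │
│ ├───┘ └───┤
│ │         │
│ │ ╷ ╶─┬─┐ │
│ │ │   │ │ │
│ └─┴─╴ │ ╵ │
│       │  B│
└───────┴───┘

Checking passable neighbors of (3, 5):
Neighbors: (4, 5), (3, 4)
Count: 2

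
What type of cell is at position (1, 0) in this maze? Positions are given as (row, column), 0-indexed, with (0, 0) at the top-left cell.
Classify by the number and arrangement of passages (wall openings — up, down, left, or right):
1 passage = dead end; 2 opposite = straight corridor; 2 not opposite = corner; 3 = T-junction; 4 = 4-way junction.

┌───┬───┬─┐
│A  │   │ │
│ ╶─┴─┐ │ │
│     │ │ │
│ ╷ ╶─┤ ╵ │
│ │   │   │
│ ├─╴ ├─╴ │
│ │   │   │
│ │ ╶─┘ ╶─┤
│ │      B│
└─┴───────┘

Checking cell at (1, 0):
Number of passages: 3
Cell type: T-junction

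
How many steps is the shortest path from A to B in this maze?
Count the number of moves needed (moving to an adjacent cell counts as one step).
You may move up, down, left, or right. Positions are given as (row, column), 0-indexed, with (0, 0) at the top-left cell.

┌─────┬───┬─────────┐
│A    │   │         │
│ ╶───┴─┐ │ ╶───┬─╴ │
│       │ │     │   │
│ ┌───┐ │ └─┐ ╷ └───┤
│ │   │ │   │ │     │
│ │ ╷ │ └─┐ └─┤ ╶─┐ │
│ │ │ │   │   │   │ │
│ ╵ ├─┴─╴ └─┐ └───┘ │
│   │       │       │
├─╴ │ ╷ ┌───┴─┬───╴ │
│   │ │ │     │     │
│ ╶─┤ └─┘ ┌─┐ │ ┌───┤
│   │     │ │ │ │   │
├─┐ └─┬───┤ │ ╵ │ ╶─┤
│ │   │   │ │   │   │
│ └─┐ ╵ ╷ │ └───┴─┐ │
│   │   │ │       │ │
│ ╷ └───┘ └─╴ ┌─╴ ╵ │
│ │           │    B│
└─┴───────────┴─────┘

Using BFS to find shortest path:
Start: (0, 0), End: (9, 9)
Path found:
(0,0) → (1,0) → (2,0) → (3,0) → (4,0) → (4,1) → (5,1) → (5,0) → (6,0) → (6,1) → (7,1) → (7,2) → (8,2) → (8,3) → (7,3) → (7,4) → (8,4) → (9,4) → (9,5) → (9,6) → (8,6) → (8,7) → (8,8) → (9,8) → (9,9)
Number of steps: 24

Solution:

┌─────┬───┬─────────┐
│A    │   │         │
│ ╶───┴─┐ │ ╶───┬─╴ │
│↓      │ │     │   │
│ ┌───┐ │ └─┐ ╷ └───┤
│↓│   │ │   │ │     │
│ │ ╷ │ └─┐ └─┤ ╶─┐ │
│↓│ │ │   │   │   │ │
│ ╵ ├─┴─╴ └─┐ └───┘ │
│↳ ↓│       │       │
├─╴ │ ╷ ┌───┴─┬───╴ │
│↓ ↲│ │ │     │     │
│ ╶─┤ └─┘ ┌─┐ │ ┌───┤
│↳ ↓│     │ │ │ │   │
├─┐ └─┬───┤ │ ╵ │ ╶─┤
│ │↳ ↓│↱ ↓│ │   │   │
│ └─┐ ╵ ╷ │ └───┴─┐ │
│   │↳ ↑│↓│  ↱ → ↓│ │
│ ╷ └───┘ └─╴ ┌─╴ ╵ │
│ │      ↳ → ↑│  ↳ B│
└─┴───────────┴─────┘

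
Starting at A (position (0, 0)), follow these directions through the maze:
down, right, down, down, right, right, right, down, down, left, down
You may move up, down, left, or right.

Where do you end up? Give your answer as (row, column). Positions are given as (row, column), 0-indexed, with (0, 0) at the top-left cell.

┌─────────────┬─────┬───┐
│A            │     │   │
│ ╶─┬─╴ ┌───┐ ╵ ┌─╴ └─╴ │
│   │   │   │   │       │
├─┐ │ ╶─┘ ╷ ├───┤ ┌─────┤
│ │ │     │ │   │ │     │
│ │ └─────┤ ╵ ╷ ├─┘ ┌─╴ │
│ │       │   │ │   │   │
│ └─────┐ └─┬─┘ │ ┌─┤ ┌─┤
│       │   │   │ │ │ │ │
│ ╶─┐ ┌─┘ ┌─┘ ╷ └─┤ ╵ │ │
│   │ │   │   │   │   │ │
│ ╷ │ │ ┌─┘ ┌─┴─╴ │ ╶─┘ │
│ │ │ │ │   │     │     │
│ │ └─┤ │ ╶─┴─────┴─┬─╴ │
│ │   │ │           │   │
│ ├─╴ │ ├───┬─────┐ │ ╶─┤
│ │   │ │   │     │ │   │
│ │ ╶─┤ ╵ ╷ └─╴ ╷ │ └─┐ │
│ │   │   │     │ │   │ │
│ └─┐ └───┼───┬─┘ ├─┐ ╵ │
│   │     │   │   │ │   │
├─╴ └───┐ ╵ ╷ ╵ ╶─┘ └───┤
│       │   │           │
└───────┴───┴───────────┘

Following directions step by step:
Start: (0, 0)
  down: (0, 0) → (1, 0)
  right: (1, 0) → (1, 1)
  down: (1, 1) → (2, 1)
  down: (2, 1) → (3, 1)
  right: (3, 1) → (3, 2)
  right: (3, 2) → (3, 3)
  right: (3, 3) → (3, 4)
  down: (3, 4) → (4, 4)
  down: (4, 4) → (5, 4)
  left: (5, 4) → (5, 3)
  down: (5, 3) → (6, 3)
Final position: (6, 3)

Path taken:

┌─────────────┬─────┬───┐
│A            │     │   │
│ ╶─┬─╴ ┌───┐ ╵ ┌─╴ └─╴ │
│↳ ↓│   │   │   │       │
├─┐ │ ╶─┘ ╷ ├───┤ ┌─────┤
│ │↓│     │ │   │ │     │
│ │ └─────┤ ╵ ╷ ├─┘ ┌─╴ │
│ │↳ → → ↓│   │ │   │   │
│ └─────┐ └─┬─┘ │ ┌─┤ ┌─┤
│       │↓  │   │ │ │ │ │
│ ╶─┐ ┌─┘ ┌─┘ ╷ └─┤ ╵ │ │
│   │ │↓ ↲│   │   │   │ │
│ ╷ │ │ ┌─┘ ┌─┴─╴ │ ╶─┘ │
│ │ │ │B│   │     │     │
│ │ └─┤ │ ╶─┴─────┴─┬─╴ │
│ │   │ │           │   │
│ ├─╴ │ ├───┬─────┐ │ ╶─┤
│ │   │ │   │     │ │   │
│ │ ╶─┤ ╵ ╷ └─╴ ╷ │ └─┐ │
│ │   │   │     │ │   │ │
│ └─┐ └───┼───┬─┘ ├─┐ ╵ │
│   │     │   │   │ │   │
├─╴ └───┐ ╵ ╷ ╵ ╶─┘ └───┤
│       │   │           │
└───────┴───┴───────────┘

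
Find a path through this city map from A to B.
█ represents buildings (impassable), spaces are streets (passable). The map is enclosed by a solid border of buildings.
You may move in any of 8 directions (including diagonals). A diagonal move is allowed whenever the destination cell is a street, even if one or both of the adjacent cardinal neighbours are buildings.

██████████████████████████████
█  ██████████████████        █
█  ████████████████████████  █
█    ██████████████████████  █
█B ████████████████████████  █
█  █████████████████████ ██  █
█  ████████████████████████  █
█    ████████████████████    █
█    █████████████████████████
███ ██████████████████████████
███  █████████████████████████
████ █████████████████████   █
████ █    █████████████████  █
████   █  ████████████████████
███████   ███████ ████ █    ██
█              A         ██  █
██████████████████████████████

Finding the shortest path from A to B:
Movement: 8-directional
Path length: 19 steps
Directions: left → left → left → left → left → left → left → up-left → up-left → left → up-left → up → up → up-left → up → up → up-left → up → up-left

Solution:

██████████████████████████████
█  ██████████████████        █
█  ████████████████████████  █
█    ██████████████████████  █
█B ████████████████████████  █
█ ↖█████████████████████ ██  █
█ ↑████████████████████████  █
█  ↖ ████████████████████    █
█  ↑ █████████████████████████
███↑██████████████████████████
███ ↖█████████████████████████
████↑█████████████████████   █
████↑█    █████████████████  █
████ ↖←█  ████████████████████
███████↖  ███████ ████ █    ██
█       ↖←←←←←←A         ██  █
██████████████████████████████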